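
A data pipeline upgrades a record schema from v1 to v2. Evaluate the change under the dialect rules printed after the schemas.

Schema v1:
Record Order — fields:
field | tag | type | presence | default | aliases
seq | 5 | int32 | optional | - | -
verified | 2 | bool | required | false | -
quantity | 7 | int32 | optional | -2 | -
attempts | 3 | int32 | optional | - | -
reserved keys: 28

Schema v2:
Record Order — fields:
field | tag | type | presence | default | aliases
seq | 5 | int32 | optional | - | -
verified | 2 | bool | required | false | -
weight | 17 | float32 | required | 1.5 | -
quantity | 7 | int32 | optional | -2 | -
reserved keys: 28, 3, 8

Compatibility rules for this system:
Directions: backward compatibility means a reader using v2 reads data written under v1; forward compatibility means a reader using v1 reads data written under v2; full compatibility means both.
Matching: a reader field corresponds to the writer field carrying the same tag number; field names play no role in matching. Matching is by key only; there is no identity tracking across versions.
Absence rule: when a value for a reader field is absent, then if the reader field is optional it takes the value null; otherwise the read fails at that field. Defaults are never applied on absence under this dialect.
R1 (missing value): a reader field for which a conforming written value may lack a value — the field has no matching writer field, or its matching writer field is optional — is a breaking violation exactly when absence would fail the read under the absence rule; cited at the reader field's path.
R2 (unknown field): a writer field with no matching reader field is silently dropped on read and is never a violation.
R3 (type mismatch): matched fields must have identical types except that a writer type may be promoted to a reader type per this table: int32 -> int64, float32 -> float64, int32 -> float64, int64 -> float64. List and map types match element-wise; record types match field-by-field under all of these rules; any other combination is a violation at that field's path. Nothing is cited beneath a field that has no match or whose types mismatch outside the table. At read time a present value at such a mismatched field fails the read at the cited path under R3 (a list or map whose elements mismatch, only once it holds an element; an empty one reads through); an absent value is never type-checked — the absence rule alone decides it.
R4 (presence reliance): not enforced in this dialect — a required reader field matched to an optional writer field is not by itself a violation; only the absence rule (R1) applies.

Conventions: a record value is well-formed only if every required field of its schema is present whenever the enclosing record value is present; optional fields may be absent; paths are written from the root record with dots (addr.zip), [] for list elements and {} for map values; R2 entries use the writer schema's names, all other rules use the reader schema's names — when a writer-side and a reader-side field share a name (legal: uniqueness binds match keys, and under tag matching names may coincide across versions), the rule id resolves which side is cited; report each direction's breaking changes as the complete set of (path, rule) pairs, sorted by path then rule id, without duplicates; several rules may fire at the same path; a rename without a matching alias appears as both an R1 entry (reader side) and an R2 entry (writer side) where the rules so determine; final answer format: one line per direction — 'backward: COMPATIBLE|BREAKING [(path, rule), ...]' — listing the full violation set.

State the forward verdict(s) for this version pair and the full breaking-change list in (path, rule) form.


forward: COMPATIBLE []

the writer's type comes first in each Order pair
forward analysis of Order with v1 as reader and v2 as writer:
  int32 -> int32, writer optional: seq aligns to seq
  bool -> bool, writer required: verified aligns to verified
  int32 -> int32, writer optional: quantity aligns to quantity
  attempts has no writer counterpart
  writer weight: unknown to reader
  => forward: COMPATIBLE
remaining Order differences; none change what is asked:
  added field weight to record Order: required float32, tag 17, default 1.5 (in v2 it sits immediately before quantity) -> its effect on Order is confined to the backward direction, not asked
  removed field attempts from record Order (its key 3 joins the reserved list) -> no rule fires on it in Order's dialect; the asked verdict holds


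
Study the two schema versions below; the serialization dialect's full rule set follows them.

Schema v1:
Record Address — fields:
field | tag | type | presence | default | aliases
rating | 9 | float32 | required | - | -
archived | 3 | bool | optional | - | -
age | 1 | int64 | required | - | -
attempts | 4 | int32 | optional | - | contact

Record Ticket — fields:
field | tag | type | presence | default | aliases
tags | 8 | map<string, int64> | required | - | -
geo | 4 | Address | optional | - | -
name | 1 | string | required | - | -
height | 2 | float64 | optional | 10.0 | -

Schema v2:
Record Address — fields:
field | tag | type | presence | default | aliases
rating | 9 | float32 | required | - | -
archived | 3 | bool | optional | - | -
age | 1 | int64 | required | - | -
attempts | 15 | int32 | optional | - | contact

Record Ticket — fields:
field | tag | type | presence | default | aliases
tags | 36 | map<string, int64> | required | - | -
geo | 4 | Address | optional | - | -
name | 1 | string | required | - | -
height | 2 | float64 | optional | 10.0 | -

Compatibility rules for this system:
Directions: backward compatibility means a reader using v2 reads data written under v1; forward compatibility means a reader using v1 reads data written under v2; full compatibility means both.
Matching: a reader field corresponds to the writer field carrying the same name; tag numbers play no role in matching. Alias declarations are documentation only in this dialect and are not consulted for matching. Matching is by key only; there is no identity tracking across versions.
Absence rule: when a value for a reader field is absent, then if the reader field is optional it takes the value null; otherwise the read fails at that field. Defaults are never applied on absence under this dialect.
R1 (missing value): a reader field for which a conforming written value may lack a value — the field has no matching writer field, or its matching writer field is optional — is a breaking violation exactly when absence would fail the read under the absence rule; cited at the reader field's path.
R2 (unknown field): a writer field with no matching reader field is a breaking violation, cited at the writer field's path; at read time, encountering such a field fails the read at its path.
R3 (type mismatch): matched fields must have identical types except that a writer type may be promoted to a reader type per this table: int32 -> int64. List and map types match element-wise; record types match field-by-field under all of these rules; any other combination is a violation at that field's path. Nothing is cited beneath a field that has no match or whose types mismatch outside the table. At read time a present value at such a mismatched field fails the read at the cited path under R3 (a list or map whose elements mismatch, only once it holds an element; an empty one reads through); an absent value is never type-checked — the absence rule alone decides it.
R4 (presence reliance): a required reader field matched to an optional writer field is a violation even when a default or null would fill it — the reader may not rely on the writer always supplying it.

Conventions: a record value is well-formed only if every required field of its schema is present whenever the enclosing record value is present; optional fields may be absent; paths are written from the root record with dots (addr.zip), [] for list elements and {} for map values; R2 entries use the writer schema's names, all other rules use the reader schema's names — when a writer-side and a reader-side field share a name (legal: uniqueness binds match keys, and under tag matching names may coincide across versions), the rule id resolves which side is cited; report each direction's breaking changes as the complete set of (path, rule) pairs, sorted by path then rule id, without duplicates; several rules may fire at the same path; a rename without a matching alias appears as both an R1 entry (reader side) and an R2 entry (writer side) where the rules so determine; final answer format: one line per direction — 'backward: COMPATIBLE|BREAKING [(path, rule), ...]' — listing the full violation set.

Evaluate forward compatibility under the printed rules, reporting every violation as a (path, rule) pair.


arrows below run writer -> reader for Ticket
forward analysis of Ticket with v1 as reader and v2 as writer:
  map<string, int64> -> map<string, int64>, writer required: tags aligns to tags
  Address -> Address, writer optional: geo aligns to geo
  string -> string, writer required: name aligns to name
  float64 -> float64, writer optional: height aligns to height
  float32 -> float32, writer required: geo.rating aligns to geo.rating
  bool -> bool, writer optional: geo.archived aligns to geo.archived
  int64 -> int64, writer required: geo.age aligns to geo.age
  int32 -> int32, writer optional: geo.attempts aligns to geo.attempts
  nothing fires on Ticket: forward is COMPATIBLE
remaining Ticket differences; none change what is asked:
  field tags in record Ticket: tag 8 changed to 36 -> no rule fires on it in Ticket's dialect; the asked verdict holds
  field attempts in record Address: tag 4 changed to 15 -> no rule fires on it in Ticket's dialect; the asked verdict holds

forward: COMPATIBLE []


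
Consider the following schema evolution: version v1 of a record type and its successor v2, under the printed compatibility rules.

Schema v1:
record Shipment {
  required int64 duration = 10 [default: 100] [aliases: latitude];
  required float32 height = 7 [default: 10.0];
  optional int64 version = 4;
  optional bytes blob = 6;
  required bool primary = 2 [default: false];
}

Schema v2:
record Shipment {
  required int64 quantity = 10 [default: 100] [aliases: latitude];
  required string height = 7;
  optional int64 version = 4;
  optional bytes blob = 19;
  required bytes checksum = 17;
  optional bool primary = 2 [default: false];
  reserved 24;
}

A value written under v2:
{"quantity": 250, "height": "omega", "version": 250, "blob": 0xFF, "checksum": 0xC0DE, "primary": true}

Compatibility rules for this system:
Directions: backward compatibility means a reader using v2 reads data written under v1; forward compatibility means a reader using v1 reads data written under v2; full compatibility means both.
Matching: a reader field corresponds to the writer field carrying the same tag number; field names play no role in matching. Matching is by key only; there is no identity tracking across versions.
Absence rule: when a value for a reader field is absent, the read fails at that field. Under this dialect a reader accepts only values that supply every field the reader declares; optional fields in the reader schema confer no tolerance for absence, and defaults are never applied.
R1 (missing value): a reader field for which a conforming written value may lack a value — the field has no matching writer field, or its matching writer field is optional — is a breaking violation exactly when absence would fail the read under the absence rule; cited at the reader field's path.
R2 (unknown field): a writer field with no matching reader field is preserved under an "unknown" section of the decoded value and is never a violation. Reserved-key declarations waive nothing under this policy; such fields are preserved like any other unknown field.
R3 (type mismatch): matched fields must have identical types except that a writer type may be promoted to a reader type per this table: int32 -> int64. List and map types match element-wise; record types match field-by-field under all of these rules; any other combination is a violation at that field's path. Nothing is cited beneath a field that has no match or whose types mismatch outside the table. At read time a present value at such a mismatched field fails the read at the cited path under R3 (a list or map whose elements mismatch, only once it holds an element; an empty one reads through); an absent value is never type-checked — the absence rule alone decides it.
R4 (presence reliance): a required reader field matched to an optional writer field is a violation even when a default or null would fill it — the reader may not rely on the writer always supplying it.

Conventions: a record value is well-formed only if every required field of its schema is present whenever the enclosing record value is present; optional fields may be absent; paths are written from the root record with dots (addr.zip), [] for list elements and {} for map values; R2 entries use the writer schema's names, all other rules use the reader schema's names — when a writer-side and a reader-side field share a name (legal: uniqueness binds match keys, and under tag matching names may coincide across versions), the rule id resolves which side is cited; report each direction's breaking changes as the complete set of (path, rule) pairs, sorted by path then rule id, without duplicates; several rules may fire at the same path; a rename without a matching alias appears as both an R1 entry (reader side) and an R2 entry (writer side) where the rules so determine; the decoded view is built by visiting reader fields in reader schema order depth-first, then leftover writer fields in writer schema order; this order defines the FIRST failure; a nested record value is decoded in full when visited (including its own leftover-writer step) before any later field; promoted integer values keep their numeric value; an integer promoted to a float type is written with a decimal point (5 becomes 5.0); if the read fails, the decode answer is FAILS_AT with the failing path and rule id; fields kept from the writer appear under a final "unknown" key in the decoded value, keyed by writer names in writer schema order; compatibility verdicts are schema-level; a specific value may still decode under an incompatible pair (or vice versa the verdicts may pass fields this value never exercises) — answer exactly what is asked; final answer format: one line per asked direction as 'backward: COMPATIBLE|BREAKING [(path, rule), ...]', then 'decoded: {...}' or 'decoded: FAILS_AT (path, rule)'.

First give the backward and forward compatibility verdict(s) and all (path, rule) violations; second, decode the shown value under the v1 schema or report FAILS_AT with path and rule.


the writer's type comes first in each Shipment pair
backward on Shipment — v2 reading data written by v1:
  quantity: paired with writer duration (int64 -> int64; writer required)
  height: paired with writer height (float32 -> string; writer required)
  version: paired with writer version (int64 -> int64; writer optional)
  blob: no writer-side match
  checksum: no writer-side match
  primary: paired with writer primary (bool -> bool; writer required)
  blob (writer side), unknown to reader
  breaking: (blob, R1)
  breaking: (checksum, R1)
  breaking: (height, R3)
  breaking: (version, R1)
  backward on Shipment therefore BREAKING (4)
forward on Shipment — v1 reading data written by v2:
  duration: paired with writer quantity (int64 -> int64; writer required)
  height: paired with writer height (string -> float32; writer required)
  version: paired with writer version (int64 -> int64; writer optional)
  blob: no writer-side match
  primary: paired with writer primary (bool -> bool; writer optional)
  blob (writer side), unknown to reader
  checksum (writer side), unknown to reader
  breaking: (blob, R1)
  breaking: (height, R3)
  breaking: (primary, R1)
  breaking: (primary, R4)
  breaking: (version, R1)
  forward on Shipment therefore BREAKING (5)
decode walk for Shipment under reader schema v1:
  duration := 250 (from writer quantity)
  read fails at height under R3
  => FAILS_AT (height, R3)

backward: BREAKING [(blob, R1), (checksum, R1), (height, R3), (version, R1)]; forward: BREAKING [(blob, R1), (height, R3), (primary, R1), (primary, R4), (version, R1)]; decoded: FAILS_AT (height, R3)


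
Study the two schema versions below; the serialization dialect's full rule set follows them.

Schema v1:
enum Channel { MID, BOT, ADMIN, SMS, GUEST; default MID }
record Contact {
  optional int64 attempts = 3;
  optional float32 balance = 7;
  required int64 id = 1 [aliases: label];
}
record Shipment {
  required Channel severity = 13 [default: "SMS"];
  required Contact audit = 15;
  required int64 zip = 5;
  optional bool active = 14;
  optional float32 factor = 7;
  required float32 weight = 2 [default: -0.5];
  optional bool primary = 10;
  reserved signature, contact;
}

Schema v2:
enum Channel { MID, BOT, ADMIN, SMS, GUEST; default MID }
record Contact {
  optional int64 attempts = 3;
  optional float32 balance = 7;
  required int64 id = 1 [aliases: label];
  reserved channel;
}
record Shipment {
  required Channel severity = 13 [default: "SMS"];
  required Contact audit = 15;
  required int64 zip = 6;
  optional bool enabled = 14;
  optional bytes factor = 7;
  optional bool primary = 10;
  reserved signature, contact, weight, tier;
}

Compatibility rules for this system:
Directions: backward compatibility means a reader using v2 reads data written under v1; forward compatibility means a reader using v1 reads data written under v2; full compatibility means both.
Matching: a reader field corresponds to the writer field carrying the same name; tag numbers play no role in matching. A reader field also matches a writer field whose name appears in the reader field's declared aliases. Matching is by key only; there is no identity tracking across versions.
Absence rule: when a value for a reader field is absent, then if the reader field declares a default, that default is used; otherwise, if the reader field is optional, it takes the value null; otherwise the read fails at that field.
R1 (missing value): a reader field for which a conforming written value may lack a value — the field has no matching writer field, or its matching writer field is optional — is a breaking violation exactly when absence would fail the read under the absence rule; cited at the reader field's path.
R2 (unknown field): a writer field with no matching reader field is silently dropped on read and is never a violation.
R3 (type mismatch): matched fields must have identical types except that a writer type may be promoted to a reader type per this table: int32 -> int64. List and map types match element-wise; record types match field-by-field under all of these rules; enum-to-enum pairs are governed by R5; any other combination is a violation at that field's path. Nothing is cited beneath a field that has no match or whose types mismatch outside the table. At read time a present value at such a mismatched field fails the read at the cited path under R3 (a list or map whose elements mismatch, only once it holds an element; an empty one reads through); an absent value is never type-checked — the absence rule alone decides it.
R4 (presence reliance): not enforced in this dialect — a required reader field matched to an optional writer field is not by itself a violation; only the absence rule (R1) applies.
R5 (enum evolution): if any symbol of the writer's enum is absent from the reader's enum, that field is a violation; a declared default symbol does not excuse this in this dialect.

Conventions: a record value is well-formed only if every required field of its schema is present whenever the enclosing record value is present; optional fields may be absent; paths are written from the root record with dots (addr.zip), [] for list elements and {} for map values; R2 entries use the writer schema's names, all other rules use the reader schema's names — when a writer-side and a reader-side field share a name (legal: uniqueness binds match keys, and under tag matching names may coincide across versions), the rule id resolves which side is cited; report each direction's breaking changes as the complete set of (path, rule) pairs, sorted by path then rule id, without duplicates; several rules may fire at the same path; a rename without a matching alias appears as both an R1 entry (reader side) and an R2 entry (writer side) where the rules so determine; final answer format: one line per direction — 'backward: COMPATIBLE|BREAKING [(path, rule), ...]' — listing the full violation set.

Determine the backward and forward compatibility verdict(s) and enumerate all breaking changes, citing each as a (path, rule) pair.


arrows below run writer -> reader for Shipment
backward pass over Shipment, reader schema v2, writer schema v1:
  severity: Channel -> Channel, writer required; from severity
  audit: Contact -> Contact, writer required; from audit
  zip: int64 -> int64, writer required; from zip
  enabled has no writer counterpart
  factor: float32 -> bytes, writer optional; from factor
  primary: bool -> bool, writer optional; from primary
  writer active: unknown to reader
  writer weight: unknown to reader
  audit.attempts: int64 -> int64, writer optional; from audit.attempts
  audit.balance: float32 -> float32, writer optional; from audit.balance
  audit.id: int64 -> int64, writer required; from audit.id
  breaking: (factor, R3)
  => backward: BREAKING (1)
forward pass over Shipment, reader schema v1, writer schema v2:
  severity: Channel -> Channel, writer required; from severity
  audit: Contact -> Contact, writer required; from audit
  zip: int64 -> int64, writer required; from zip
  active has no writer counterpart
  factor: bytes -> float32, writer optional; from factor
  weight has no writer counterpart
  primary: bool -> bool, writer optional; from primary
  writer enabled: unknown to reader
  audit.attempts: int64 -> int64, writer optional; from audit.attempts
  audit.balance: float32 -> float32, writer optional; from audit.balance
  audit.id: int64 -> int64, writer required; from audit.id
  breaking: (factor, R3)
  => forward: BREAKING (1)

backward: BREAKING [(factor, R3)]; forward: BREAKING [(factor, R3)]


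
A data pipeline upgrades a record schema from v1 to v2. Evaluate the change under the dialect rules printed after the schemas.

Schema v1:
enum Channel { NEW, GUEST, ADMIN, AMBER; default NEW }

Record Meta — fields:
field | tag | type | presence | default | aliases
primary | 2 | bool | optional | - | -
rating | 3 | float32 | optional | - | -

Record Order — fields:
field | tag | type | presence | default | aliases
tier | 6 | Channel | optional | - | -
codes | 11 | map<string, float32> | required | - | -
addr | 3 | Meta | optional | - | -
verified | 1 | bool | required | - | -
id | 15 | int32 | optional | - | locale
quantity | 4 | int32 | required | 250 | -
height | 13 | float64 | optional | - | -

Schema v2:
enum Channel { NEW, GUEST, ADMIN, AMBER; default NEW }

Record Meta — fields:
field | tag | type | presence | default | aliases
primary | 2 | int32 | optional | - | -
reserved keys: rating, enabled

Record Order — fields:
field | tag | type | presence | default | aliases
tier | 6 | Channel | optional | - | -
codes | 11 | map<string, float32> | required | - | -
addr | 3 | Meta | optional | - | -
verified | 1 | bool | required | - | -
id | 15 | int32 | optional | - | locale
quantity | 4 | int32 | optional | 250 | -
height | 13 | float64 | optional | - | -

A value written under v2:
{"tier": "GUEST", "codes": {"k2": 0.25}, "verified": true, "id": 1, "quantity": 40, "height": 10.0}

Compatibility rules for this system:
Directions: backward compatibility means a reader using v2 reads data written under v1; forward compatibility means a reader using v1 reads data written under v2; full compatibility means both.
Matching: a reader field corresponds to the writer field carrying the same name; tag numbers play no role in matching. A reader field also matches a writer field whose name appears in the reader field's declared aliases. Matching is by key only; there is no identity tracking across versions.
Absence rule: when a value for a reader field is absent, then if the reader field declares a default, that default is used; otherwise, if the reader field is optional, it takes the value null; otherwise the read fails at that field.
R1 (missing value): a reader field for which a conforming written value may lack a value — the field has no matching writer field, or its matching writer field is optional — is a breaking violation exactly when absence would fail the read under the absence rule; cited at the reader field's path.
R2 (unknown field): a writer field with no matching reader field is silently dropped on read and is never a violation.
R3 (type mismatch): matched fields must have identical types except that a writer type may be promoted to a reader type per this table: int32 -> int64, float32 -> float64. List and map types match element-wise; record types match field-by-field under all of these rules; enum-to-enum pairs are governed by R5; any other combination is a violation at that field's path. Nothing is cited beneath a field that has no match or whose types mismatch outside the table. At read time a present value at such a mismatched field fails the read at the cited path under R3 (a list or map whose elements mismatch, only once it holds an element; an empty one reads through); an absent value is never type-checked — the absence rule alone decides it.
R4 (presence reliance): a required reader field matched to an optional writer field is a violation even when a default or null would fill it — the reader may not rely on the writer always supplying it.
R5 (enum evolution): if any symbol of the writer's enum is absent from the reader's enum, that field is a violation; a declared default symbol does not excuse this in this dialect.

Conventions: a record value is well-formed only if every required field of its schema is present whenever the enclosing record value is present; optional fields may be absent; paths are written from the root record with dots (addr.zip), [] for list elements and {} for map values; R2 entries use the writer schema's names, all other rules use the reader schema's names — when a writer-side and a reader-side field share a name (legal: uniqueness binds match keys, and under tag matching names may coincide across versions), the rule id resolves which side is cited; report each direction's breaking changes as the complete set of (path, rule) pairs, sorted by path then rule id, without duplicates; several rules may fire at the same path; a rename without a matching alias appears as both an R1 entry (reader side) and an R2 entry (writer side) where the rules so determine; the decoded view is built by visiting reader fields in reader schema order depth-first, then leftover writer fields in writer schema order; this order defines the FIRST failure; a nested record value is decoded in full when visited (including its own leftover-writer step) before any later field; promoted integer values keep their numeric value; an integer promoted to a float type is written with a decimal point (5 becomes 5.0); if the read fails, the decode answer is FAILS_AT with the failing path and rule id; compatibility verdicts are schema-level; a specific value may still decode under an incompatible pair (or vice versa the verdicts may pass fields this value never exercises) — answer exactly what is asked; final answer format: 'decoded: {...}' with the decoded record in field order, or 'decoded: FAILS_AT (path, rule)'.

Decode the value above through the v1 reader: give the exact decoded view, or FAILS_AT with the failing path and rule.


arrows below run writer -> reader for Order
decode (reader v1):
  tier := "GUEST"
  codes := {"k2": 0.25}
  addr := null (not supplied -> null)
  verified := true
  id := 1
  quantity := 40
  height := 10.0
  => decoded: {"tier": "GUEST", "codes": {"k2": 0.25}, "addr": null, "verified": true, "id": 1, "quantity": 40, "height": 10.0}
diffs on Order not affecting the asked answer:
  field primary in record Meta: type bool changed to int32 -> matters for Order compatibility verdicts, not for this value's decode
  field quantity in record Order: required changed to optional -> matters for Order compatibility verdicts, not for this value's decode
  removed field rating from record Meta (its key "rating" joins the reserved list) -> triggers nothing under the printed rules; the Order answer is the same either way

decoded: {"tier": "GUEST", "codes": {"k2": 0.25}, "addr": null, "verified": true, "id": 1, "quantity": 40, "height": 10.0}


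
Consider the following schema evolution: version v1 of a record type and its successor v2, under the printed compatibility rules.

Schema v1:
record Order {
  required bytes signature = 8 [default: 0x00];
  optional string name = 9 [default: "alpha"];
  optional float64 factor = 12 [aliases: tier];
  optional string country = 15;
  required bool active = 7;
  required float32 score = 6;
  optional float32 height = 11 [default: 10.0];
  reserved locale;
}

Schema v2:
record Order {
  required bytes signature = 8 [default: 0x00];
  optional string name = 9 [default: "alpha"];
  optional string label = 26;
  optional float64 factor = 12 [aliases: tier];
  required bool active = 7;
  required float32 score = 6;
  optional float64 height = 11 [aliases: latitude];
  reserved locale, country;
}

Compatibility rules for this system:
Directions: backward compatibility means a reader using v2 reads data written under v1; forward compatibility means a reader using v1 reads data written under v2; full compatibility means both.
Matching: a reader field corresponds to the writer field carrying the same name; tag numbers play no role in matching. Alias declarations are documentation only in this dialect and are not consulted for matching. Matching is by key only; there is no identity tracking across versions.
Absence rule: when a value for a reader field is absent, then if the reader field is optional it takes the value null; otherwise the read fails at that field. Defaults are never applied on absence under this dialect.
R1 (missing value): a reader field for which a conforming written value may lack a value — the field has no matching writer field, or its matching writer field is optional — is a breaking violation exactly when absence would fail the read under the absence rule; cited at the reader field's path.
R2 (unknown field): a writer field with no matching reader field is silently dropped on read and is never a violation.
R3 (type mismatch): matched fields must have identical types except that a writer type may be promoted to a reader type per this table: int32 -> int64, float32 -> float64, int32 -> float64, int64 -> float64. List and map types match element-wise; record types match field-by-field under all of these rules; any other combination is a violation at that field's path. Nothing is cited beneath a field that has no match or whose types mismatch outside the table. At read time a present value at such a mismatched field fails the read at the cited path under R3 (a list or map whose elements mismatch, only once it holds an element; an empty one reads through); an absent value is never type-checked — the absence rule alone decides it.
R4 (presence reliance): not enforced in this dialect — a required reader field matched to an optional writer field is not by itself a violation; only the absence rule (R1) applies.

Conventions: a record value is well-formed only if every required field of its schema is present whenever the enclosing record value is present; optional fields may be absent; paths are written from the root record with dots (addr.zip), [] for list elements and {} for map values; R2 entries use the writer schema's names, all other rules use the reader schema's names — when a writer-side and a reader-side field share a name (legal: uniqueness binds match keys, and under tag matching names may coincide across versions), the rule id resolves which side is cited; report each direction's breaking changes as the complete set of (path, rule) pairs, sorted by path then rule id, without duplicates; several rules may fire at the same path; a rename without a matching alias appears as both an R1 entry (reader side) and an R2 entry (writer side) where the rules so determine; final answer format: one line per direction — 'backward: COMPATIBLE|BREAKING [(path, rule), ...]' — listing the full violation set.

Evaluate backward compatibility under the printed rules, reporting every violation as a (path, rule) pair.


arrows below run writer -> reader for Order
checking backward for Order: reader v2 against writer v1:
  writer required, bytes -> bytes: reader signature maps from writer signature
  writer optional, string -> string: reader name maps from writer name
  label: no writer-side match
  writer optional, float64 -> float64: reader factor maps from writer factor
  writer required, bool -> bool: reader active maps from writer active
  writer required, float32 -> float32: reader score maps from writer score
  writer optional, float32 -> float64: reader height maps from writer height
  country (writer side), unknown to reader
  => no violations; backward on Order: COMPATIBLE
remaining Order differences; none change what is asked:
  removed field country from record Order (its key "country" joins the reserved list) -> fires no rule on Order, leaving the asked answer as it is
  field height in record Order: type float32 changed to float64 (its default is dropped) -> matters only for Order's forward compatibility — outside the asked direction
  added field label to record Order: optional string, tag 26 (in v2 it sits immediately before factor) -> fires no rule on Order, leaving the asked answer as it is

backward: COMPATIBLE []


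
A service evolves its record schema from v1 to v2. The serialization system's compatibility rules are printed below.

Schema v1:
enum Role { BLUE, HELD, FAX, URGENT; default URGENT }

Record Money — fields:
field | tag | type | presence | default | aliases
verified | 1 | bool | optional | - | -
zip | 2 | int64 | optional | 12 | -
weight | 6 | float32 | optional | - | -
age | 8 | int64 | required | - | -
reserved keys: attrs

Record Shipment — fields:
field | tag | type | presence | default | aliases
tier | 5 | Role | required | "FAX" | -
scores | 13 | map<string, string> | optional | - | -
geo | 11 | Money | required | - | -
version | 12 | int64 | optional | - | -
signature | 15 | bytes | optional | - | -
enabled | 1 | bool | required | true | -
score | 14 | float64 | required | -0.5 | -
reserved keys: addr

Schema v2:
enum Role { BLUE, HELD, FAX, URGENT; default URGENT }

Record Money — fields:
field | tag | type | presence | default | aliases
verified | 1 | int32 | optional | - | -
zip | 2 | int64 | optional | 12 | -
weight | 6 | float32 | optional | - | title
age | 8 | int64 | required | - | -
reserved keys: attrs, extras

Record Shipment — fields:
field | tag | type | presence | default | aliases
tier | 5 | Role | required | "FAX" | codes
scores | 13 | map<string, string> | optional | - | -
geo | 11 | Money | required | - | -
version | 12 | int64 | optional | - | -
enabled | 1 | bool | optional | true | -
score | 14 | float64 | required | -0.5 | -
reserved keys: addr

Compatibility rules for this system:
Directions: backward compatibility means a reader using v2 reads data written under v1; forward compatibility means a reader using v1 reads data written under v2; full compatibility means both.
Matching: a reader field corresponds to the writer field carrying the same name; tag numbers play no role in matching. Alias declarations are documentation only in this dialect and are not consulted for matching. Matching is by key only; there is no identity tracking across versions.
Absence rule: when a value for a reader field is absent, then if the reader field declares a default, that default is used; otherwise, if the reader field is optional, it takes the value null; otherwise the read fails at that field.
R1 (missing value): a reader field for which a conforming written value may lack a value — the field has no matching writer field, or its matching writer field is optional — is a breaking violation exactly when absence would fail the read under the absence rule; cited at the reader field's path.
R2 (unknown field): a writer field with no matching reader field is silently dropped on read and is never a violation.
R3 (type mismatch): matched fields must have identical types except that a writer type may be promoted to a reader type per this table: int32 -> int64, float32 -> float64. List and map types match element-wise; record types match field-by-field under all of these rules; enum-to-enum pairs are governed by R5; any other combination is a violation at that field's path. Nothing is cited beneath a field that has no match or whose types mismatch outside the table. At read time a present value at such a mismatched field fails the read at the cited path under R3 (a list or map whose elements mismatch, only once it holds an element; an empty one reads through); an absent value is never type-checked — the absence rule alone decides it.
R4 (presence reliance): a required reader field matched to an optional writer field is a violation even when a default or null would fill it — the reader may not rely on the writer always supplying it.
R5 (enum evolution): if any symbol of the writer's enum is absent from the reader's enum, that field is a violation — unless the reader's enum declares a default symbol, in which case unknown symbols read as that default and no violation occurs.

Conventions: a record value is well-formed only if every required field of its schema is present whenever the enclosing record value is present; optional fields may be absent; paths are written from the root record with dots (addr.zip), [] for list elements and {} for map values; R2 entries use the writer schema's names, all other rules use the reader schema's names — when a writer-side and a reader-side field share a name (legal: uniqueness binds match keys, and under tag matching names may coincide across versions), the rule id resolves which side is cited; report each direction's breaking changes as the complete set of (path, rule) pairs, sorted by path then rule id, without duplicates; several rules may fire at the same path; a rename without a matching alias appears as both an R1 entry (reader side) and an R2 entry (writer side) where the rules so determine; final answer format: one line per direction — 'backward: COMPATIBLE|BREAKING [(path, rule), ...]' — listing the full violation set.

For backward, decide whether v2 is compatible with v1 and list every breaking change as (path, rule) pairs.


in Shipment below, arrows point writer -> reader
backward for Shipment (reader v2, writer v1):
  tier: Role -> Role, writer required; from tier
  scores: map<string, string> -> map<string, string>, writer optional; from scores
  geo: Money -> Money, writer required; from geo
  version: int64 -> int64, writer optional; from version
  enabled: bool -> bool, writer required; from enabled
  score: float64 -> float64, writer required; from score
  writer field signature has no reader counterpart
  geo.verified: bool -> int32, writer optional; from geo.verified
  geo.zip: int64 -> int64, writer optional; from geo.zip
  geo.weight: float32 -> float32, writer optional; from geo.weight
  geo.age: int64 -> int64, writer required; from geo.age
  R3 fires at geo.verified
  => backward: BREAKING (1)
remaining Shipment differences; none change what is asked:
  field enabled in record Shipment: required changed to optional -> matters only for Shipment's forward compatibility — outside the asked direction
  removed field signature from record Shipment -> no rule fires on it in Shipment's dialect; the asked verdict holds

backward: BREAKING [(geo.verified, R3)]


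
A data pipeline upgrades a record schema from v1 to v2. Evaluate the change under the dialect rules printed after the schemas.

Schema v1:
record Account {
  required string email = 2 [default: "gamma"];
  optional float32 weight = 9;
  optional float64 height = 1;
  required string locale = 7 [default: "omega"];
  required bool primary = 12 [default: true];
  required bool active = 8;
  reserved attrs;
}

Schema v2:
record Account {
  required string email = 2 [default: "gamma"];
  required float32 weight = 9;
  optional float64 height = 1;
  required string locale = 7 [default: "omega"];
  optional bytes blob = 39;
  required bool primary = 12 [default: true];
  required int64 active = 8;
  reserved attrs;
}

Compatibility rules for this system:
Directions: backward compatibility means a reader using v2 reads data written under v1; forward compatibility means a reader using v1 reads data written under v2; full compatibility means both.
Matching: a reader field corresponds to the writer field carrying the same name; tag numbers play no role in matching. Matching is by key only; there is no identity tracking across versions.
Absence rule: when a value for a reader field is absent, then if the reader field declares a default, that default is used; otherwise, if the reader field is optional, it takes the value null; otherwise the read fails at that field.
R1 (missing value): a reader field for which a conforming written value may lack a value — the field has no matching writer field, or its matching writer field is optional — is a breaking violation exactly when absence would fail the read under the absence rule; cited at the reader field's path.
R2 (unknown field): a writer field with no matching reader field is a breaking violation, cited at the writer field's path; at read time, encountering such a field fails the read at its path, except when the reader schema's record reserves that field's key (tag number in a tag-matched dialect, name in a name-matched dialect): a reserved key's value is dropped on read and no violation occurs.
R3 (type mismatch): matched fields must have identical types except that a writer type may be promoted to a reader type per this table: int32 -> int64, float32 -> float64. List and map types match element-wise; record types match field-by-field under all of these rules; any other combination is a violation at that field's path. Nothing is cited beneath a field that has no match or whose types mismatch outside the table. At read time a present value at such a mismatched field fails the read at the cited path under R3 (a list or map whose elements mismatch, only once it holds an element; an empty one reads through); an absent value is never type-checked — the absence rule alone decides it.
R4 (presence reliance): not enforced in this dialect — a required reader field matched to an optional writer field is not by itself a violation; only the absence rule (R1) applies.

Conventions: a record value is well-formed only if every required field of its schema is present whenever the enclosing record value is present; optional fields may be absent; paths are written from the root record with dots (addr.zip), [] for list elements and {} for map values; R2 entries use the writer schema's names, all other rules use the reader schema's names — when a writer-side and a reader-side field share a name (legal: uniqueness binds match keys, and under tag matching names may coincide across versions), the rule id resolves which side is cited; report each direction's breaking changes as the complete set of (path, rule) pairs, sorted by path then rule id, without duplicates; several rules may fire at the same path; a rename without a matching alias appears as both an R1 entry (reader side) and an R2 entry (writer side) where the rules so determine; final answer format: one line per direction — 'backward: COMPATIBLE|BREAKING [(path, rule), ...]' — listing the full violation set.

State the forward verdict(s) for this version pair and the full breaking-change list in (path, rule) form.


forward: BREAKING [(active, R3), (blob, R2)]

the writer's type comes first in each Account pair
forward pass over Account, reader schema v1, writer schema v2:
  email <- email (string -> string, writer required)
  weight <- weight (float32 -> float32, writer required)
  height <- height (float64 -> float64, writer optional)
  locale <- locale (string -> string, writer required)
  primary <- primary (bool -> bool, writer required)
  active <- active (int64 -> bool, writer required)
  writer blob: unknown to reader
  rule R3 violated at active
  rule R2 violated at blob
  => forward: BREAKING (2)
checking off the Account differences that do not matter here:
  field weight in record Account: optional changed to required -> matters only for Account's backward compatibility — outside the asked direction
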